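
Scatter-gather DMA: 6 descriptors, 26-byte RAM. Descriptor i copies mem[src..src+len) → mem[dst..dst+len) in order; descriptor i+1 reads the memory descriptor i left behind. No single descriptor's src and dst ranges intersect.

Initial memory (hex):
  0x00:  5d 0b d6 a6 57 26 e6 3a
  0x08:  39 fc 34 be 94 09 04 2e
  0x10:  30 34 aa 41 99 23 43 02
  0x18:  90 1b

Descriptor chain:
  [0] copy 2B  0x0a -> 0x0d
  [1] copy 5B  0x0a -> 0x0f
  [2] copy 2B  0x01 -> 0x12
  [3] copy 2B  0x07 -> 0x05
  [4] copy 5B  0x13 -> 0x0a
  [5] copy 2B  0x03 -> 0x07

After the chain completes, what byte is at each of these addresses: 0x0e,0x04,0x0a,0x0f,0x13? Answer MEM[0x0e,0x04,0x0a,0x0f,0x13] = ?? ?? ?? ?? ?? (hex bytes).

#0 dst[0x0d+2] := {0x34,0xbe}
#1 dst[0x0f+5] := {0x34,0xbe,0x94,0x34,0xbe}
#2 dst[0x12+2] := {0x0b,0xd6}
#3 dst[0x05+2] := {0x3a,0x39}
#4 dst[0x0a+5] := {0xd6,0x99,0x23,0x43,0x02}
#5 dst[0x07+2] := {0xa6,0x57}
query mem[0x0e]=0x02, mem[0x04]=0x57, mem[0x0a]=0xd6, mem[0x0f]=0x34, mem[0x13]=0xd6

MEM[0x0e,0x04,0x0a,0x0f,0x13] = 02 57 d6 34 d6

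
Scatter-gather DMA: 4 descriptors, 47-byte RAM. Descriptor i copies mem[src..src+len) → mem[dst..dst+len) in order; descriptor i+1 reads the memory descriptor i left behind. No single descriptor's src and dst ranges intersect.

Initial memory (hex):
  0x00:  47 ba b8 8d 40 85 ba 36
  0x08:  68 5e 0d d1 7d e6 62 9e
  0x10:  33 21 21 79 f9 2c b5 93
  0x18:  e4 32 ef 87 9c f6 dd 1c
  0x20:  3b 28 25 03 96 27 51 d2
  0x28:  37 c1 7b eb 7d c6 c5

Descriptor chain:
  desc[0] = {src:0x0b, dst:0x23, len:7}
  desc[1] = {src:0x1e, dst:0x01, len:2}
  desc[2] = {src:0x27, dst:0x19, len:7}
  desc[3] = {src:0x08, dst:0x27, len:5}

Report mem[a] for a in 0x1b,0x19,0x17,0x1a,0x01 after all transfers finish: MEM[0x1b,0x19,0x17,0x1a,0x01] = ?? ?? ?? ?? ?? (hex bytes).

MEM[0x1b,0x19,0x17,0x1a,0x01] = 21 9e 93 33 dd

D0: mem[0x23..0x29] <- [d1 7d e6 62 9e 33 21]
D1: mem[0x01..0x02] <- [dd 1c]
D2: mem[0x19..0x1f] <- [9e 33 21 7b eb 7d c6]
D3: mem[0x27..0x2b] <- [68 5e 0d d1 7d]
query mem[0x1b]=0x21, mem[0x19]=0x9e, mem[0x17]=0x93, mem[0x1a]=0x33, mem[0x01]=0xdd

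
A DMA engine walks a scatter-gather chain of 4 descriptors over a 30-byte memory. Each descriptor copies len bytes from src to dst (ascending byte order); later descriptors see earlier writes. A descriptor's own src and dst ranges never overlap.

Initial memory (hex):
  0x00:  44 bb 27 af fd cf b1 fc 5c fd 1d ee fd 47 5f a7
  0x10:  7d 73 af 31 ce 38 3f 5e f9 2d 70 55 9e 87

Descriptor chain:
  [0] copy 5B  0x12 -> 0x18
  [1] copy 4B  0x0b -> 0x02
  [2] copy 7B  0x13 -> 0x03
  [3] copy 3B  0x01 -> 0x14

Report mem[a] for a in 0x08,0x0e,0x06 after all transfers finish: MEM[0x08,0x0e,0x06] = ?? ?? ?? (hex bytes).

MEM[0x08,0x0e,0x06] = af 5f 3f

  after D0: wrote 5B at 0x18 = af31ce383f
  after D1: wrote 4B at 0x02 = eefd475f
  after D2: wrote 7B at 0x03 = 31ce383f5eaf31
  after D3: wrote 3B at 0x14 = bbee31
query mem[0x08]=0xaf, mem[0x0e]=0x5f, mem[0x06]=0x3f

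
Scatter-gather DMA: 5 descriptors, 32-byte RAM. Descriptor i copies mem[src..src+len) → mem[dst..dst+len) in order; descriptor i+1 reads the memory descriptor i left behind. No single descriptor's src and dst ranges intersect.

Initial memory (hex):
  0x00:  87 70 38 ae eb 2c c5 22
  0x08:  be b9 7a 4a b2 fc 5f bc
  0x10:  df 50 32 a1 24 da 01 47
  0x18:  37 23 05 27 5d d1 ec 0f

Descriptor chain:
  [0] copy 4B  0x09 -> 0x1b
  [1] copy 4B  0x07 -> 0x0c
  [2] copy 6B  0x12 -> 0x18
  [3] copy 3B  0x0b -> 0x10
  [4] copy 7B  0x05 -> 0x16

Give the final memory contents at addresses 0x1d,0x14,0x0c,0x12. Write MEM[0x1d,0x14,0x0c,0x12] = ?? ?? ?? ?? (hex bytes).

  after D0: wrote 4B at 0x1b = b97a4ab2
  after D1: wrote 4B at 0x0c = 22beb97a
  after D2: wrote 6B at 0x18 = 32a124da0147
  after D3: wrote 3B at 0x10 = 4a22be
  after D4: wrote 7B at 0x16 = 2cc522beb97a4a
query mem[0x1d]=0x47, mem[0x14]=0x24, mem[0x0c]=0x22, mem[0x12]=0xbe

MEM[0x1d,0x14,0x0c,0x12] = 47 24 22 be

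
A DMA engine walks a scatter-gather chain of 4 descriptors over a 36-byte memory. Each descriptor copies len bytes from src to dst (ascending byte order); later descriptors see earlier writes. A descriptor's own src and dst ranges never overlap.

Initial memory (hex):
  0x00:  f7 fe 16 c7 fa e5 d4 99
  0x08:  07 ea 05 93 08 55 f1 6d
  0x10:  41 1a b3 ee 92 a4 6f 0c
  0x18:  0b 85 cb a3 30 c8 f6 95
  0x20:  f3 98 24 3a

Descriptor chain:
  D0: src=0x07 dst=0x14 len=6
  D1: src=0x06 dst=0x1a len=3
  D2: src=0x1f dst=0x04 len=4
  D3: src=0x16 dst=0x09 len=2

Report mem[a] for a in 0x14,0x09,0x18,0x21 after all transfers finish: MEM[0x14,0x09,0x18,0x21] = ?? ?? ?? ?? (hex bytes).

D0: mem[0x14..0x19] <- [99 07 ea 05 93 08]
D1: mem[0x1a..0x1c] <- [d4 99 07]
D2: mem[0x04..0x07] <- [95 f3 98 24]
D3: mem[0x09..0x0a] <- [ea 05]
query mem[0x14]=0x99, mem[0x09]=0xea, mem[0x18]=0x93, mem[0x21]=0x98

MEM[0x14,0x09,0x18,0x21] = 99 ea 93 98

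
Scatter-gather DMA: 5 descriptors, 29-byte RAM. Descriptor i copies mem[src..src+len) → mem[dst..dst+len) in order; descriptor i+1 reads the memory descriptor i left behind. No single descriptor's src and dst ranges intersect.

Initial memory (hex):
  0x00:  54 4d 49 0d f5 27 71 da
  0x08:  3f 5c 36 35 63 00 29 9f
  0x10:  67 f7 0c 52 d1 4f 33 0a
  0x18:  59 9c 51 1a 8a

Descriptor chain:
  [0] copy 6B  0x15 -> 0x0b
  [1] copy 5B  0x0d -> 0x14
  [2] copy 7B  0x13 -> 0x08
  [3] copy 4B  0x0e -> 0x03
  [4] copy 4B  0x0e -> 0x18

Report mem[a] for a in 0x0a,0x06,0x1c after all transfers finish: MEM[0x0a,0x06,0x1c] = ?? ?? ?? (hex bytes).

MEM[0x0a,0x06,0x1c] = 59 f7 8a

#0 dst[0x0b+6] := {0x4f,0x33,0x0a,0x59,0x9c,0x51}
#1 dst[0x14+5] := {0x0a,0x59,0x9c,0x51,0xf7}
#2 dst[0x08+7] := {0x52,0x0a,0x59,0x9c,0x51,0xf7,0x9c}
#3 dst[0x03+4] := {0x9c,0x9c,0x51,0xf7}
#4 dst[0x18+4] := {0x9c,0x9c,0x51,0xf7}
query mem[0x0a]=0x59, mem[0x06]=0xf7, mem[0x1c]=0x8a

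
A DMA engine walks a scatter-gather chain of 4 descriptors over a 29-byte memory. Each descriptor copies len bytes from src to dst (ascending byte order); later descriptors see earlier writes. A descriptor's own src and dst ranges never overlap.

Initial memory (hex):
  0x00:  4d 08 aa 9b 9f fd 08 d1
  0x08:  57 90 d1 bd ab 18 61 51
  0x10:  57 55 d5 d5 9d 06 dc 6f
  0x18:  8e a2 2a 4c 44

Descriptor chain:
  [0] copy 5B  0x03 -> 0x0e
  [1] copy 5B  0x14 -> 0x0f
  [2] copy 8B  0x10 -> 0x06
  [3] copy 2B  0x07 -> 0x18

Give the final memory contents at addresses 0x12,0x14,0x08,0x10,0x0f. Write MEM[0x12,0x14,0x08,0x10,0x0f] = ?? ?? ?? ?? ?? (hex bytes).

MEM[0x12,0x14,0x08,0x10,0x0f] = 6f 9d 6f 06 9d

[0] 0x03->0x0e len=5 : 9b 9f fd 08 d1
[1] 0x14->0x0f len=5 : 9d 06 dc 6f 8e
[2] 0x10->0x06 len=8 : 06 dc 6f 8e 9d 06 dc 6f
[3] 0x07->0x18 len=2 : dc 6f
query mem[0x12]=0x6f, mem[0x14]=0x9d, mem[0x08]=0x6f, mem[0x10]=0x06, mem[0x0f]=0x9d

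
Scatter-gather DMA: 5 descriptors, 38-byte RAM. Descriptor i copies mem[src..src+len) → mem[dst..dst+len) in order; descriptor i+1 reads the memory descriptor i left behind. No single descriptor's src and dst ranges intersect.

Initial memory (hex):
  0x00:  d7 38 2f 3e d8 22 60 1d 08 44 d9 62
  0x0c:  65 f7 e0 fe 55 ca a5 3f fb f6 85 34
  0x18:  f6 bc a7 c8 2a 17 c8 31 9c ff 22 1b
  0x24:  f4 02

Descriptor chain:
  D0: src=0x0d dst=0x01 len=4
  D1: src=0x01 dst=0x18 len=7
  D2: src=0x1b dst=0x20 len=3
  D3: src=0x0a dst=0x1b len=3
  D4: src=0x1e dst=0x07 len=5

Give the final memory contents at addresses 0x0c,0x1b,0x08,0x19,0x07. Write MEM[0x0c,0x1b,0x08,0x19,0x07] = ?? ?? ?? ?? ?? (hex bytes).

MEM[0x0c,0x1b,0x08,0x19,0x07] = 65 d9 31 e0 1d

D0: mem[0x01..0x04] <- [f7 e0 fe 55]
D1: mem[0x18..0x1e] <- [f7 e0 fe 55 22 60 1d]
D2: mem[0x20..0x22] <- [55 22 60]
D3: mem[0x1b..0x1d] <- [d9 62 65]
D4: mem[0x07..0x0b] <- [1d 31 55 22 60]
query mem[0x0c]=0x65, mem[0x1b]=0xd9, mem[0x08]=0x31, mem[0x19]=0xe0, mem[0x07]=0x1d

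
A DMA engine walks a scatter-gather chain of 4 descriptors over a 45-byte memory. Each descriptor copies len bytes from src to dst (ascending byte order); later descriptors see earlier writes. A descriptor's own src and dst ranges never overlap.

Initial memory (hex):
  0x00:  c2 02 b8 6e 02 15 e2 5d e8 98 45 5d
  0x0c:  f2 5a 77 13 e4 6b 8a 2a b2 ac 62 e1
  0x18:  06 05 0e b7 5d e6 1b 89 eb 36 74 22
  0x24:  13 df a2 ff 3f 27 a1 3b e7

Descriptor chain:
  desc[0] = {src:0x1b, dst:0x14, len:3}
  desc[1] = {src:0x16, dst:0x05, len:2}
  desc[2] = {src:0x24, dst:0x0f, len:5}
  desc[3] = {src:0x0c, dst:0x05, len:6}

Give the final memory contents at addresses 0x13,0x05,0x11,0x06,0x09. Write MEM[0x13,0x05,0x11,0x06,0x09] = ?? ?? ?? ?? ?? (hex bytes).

  after D0: wrote 3B at 0x14 = b75de6
  after D1: wrote 2B at 0x05 = e6e1
  after D2: wrote 5B at 0x0f = 13dfa2ff3f
  after D3: wrote 6B at 0x05 = f25a7713dfa2
query mem[0x13]=0x3f, mem[0x05]=0xf2, mem[0x11]=0xa2, mem[0x06]=0x5a, mem[0x09]=0xdf

MEM[0x13,0x05,0x11,0x06,0x09] = 3f f2 a2 5a df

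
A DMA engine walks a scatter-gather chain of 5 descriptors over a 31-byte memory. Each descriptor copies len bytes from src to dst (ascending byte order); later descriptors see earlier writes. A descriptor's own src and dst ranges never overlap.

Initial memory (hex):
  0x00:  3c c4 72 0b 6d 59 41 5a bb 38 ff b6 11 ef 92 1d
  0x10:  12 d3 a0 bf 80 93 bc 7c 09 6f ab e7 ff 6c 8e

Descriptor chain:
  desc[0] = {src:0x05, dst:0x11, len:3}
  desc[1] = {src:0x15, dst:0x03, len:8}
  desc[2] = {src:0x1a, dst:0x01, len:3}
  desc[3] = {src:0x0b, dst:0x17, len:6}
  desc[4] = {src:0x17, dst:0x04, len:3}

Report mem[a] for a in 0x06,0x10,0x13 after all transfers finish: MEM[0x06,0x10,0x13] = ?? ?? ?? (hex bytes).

D0: mem[0x11..0x13] <- [59 41 5a]
D1: mem[0x03..0x0a] <- [93 bc 7c 09 6f ab e7 ff]
D2: mem[0x01..0x03] <- [ab e7 ff]
D3: mem[0x17..0x1c] <- [b6 11 ef 92 1d 12]
D4: mem[0x04..0x06] <- [b6 11 ef]
query mem[0x06]=0xef, mem[0x10]=0x12, mem[0x13]=0x5a

MEM[0x06,0x10,0x13] = ef 12 5a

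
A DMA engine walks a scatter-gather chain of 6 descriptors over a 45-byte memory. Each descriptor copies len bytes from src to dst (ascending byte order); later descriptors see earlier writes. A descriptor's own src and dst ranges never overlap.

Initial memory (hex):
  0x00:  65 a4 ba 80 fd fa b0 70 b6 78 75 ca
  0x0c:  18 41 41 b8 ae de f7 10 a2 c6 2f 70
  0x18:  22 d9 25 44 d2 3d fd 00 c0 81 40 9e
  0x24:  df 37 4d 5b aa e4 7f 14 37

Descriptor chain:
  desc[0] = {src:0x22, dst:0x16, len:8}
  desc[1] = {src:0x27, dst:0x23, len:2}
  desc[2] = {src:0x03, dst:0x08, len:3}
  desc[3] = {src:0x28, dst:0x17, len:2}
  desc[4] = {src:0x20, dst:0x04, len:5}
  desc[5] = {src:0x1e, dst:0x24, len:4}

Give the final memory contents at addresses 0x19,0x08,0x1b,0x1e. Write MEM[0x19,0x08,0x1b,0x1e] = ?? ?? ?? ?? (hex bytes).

MEM[0x19,0x08,0x1b,0x1e] = 37 aa 5b fd

D0: mem[0x16..0x1d] <- [40 9e df 37 4d 5b aa e4]
D1: mem[0x23..0x24] <- [5b aa]
D2: mem[0x08..0x0a] <- [80 fd fa]
D3: mem[0x17..0x18] <- [aa e4]
D4: mem[0x04..0x08] <- [c0 81 40 5b aa]
D5: mem[0x24..0x27] <- [fd 00 c0 81]
query mem[0x19]=0x37, mem[0x08]=0xaa, mem[0x1b]=0x5b, mem[0x1e]=0xfd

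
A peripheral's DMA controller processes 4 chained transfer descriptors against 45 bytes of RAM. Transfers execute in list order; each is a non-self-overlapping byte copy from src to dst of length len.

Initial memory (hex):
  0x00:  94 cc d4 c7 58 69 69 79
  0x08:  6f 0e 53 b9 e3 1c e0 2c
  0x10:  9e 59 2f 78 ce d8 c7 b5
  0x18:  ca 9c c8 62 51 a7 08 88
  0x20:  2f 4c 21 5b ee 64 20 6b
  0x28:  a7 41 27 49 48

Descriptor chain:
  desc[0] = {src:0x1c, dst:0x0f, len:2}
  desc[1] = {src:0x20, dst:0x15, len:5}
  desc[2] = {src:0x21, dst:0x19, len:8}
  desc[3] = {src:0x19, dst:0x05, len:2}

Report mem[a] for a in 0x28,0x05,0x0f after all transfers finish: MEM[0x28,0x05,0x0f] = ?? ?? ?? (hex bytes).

MEM[0x28,0x05,0x0f] = a7 4c 51

D0: mem[0x0f..0x10] <- [51 a7]
D1: mem[0x15..0x19] <- [2f 4c 21 5b ee]
D2: mem[0x19..0x20] <- [4c 21 5b ee 64 20 6b a7]
D3: mem[0x05..0x06] <- [4c 21]
query mem[0x28]=0xa7, mem[0x05]=0x4c, mem[0x0f]=0x51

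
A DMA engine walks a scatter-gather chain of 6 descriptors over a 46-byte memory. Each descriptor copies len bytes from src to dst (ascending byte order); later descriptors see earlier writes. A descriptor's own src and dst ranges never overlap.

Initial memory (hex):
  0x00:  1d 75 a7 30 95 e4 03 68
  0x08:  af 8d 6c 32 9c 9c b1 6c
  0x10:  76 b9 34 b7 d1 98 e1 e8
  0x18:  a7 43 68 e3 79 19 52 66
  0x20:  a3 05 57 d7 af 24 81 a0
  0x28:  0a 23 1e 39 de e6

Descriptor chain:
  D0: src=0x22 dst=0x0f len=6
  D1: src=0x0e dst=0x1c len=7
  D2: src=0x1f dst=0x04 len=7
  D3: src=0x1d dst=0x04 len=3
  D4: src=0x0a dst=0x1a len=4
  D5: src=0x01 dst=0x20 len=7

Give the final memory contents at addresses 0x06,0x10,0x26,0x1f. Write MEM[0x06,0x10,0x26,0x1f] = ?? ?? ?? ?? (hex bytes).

#0 dst[0x0f+6] := {0x57,0xd7,0xaf,0x24,0x81,0xa0}
#1 dst[0x1c+7] := {0xb1,0x57,0xd7,0xaf,0x24,0x81,0xa0}
#2 dst[0x04+7] := {0xaf,0x24,0x81,0xa0,0xd7,0xaf,0x24}
#3 dst[0x04+3] := {0x57,0xd7,0xaf}
#4 dst[0x1a+4] := {0x24,0x32,0x9c,0x9c}
#5 dst[0x20+7] := {0x75,0xa7,0x30,0x57,0xd7,0xaf,0xa0}
query mem[0x06]=0xaf, mem[0x10]=0xd7, mem[0x26]=0xa0, mem[0x1f]=0xaf

MEM[0x06,0x10,0x26,0x1f] = af d7 a0 af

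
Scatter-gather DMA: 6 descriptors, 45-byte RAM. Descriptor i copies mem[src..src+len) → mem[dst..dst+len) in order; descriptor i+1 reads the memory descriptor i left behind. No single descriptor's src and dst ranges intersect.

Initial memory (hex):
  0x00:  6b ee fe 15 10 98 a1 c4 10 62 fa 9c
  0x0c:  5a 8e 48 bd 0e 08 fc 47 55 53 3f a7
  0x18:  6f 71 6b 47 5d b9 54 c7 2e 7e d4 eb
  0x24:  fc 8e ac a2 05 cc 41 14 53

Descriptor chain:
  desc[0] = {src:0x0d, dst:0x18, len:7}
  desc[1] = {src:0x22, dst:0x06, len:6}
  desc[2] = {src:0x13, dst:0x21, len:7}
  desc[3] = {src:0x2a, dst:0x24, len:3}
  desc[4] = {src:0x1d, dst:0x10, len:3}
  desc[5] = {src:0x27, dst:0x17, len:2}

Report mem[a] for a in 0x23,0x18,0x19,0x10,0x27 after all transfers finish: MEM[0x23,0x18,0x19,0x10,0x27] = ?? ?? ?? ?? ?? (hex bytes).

MEM[0x23,0x18,0x19,0x10,0x27] = 53 05 48 fc 48

D0: mem[0x18..0x1e] <- [8e 48 bd 0e 08 fc 47]
D1: mem[0x06..0x0b] <- [d4 eb fc 8e ac a2]
D2: mem[0x21..0x27] <- [47 55 53 3f a7 8e 48]
D3: mem[0x24..0x26] <- [41 14 53]
D4: mem[0x10..0x12] <- [fc 47 c7]
D5: mem[0x17..0x18] <- [48 05]
query mem[0x23]=0x53, mem[0x18]=0x05, mem[0x19]=0x48, mem[0x10]=0xfc, mem[0x27]=0x48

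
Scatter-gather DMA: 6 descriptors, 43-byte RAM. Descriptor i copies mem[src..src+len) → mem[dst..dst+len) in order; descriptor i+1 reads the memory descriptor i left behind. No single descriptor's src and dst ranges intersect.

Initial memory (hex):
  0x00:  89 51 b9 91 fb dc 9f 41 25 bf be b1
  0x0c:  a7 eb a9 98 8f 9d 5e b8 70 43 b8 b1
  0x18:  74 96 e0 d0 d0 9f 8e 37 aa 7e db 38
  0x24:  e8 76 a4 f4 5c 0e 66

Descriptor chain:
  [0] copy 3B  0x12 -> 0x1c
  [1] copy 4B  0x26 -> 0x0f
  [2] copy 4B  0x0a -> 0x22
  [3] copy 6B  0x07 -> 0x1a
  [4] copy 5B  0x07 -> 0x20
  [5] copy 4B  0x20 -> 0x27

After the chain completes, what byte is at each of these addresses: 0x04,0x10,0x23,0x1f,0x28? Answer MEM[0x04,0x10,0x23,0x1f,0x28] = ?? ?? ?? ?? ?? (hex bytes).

[0] 0x12->0x1c len=3 : 5e b8 70
[1] 0x26->0x0f len=4 : a4 f4 5c 0e
[2] 0x0a->0x22 len=4 : be b1 a7 eb
[3] 0x07->0x1a len=6 : 41 25 bf be b1 a7
[4] 0x07->0x20 len=5 : 41 25 bf be b1
[5] 0x20->0x27 len=4 : 41 25 bf be
query mem[0x04]=0xfb, mem[0x10]=0xf4, mem[0x23]=0xbe, mem[0x1f]=0xa7, mem[0x28]=0x25

MEM[0x04,0x10,0x23,0x1f,0x28] = fb f4 be a7 25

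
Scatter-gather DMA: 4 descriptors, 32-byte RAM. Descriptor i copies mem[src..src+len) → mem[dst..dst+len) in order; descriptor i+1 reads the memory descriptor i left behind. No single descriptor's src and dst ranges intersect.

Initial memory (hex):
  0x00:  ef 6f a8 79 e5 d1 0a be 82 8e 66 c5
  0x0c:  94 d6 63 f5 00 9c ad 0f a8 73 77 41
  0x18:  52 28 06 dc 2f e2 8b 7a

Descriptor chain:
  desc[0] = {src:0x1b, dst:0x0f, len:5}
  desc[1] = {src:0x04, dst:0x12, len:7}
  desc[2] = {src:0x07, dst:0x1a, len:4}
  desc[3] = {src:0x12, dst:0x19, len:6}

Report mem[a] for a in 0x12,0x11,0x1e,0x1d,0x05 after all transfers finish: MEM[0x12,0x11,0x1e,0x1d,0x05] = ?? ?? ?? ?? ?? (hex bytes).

[0] 0x1b->0x0f len=5 : dc 2f e2 8b 7a
[1] 0x04->0x12 len=7 : e5 d1 0a be 82 8e 66
[2] 0x07->0x1a len=4 : be 82 8e 66
[3] 0x12->0x19 len=6 : e5 d1 0a be 82 8e
query mem[0x12]=0xe5, mem[0x11]=0xe2, mem[0x1e]=0x8e, mem[0x1d]=0x82, mem[0x05]=0xd1

MEM[0x12,0x11,0x1e,0x1d,0x05] = e5 e2 8e 82 d1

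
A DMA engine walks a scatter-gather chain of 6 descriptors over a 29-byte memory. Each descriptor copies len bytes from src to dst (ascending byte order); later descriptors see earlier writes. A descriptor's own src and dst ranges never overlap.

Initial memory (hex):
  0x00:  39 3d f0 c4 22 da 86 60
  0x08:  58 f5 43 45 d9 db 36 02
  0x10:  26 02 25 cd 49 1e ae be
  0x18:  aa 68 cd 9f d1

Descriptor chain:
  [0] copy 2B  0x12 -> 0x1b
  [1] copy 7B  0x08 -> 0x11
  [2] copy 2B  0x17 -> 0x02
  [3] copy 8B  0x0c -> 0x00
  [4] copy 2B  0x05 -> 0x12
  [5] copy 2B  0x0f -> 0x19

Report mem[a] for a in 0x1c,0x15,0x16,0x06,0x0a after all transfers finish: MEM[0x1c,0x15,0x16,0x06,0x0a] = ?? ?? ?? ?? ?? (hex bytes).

  after D0: wrote 2B at 0x1b = 25cd
  after D1: wrote 7B at 0x11 = 58f54345d9db36
  after D2: wrote 2B at 0x02 = 36aa
  after D3: wrote 8B at 0x00 = d9db36022658f543
  after D4: wrote 2B at 0x12 = 58f5
  after D5: wrote 2B at 0x19 = 0226
query mem[0x1c]=0xcd, mem[0x15]=0xd9, mem[0x16]=0xdb, mem[0x06]=0xf5, mem[0x0a]=0x43

MEM[0x1c,0x15,0x16,0x06,0x0a] = cd d9 db f5 43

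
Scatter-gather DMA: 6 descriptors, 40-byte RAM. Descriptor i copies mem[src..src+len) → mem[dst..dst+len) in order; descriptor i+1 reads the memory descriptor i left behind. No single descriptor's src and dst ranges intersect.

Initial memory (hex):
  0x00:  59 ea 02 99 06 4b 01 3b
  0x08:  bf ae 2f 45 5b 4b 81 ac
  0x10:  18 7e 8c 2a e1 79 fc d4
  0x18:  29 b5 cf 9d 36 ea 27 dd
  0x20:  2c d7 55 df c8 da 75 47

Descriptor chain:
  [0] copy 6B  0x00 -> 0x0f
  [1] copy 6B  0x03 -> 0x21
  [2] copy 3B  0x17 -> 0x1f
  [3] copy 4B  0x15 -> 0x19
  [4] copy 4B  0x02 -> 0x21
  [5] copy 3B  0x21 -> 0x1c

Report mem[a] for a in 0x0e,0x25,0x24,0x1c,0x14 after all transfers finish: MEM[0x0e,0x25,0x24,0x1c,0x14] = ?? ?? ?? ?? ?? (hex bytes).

  after D0: wrote 6B at 0x0f = 59ea0299064b
  after D1: wrote 6B at 0x21 = 99064b013bbf
  after D2: wrote 3B at 0x1f = d429b5
  after D3: wrote 4B at 0x19 = 79fcd429
  after D4: wrote 4B at 0x21 = 0299064b
  after D5: wrote 3B at 0x1c = 029906
query mem[0x0e]=0x81, mem[0x25]=0x3b, mem[0x24]=0x4b, mem[0x1c]=0x02, mem[0x14]=0x4b

MEM[0x0e,0x25,0x24,0x1c,0x14] = 81 3b 4b 02 4b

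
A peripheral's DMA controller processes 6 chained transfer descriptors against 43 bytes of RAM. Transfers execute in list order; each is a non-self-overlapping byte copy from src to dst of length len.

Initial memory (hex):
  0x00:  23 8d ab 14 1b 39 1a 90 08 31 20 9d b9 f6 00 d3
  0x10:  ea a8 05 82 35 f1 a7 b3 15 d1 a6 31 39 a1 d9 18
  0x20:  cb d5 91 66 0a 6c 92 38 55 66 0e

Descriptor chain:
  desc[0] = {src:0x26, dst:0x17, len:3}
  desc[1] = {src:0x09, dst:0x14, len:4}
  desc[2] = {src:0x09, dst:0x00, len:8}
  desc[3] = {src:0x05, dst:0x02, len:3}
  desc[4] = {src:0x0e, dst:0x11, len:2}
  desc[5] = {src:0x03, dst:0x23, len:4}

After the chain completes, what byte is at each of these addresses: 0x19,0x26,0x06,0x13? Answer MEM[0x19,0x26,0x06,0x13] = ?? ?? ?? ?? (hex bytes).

[0] 0x26->0x17 len=3 : 92 38 55
[1] 0x09->0x14 len=4 : 31 20 9d b9
[2] 0x09->0x00 len=8 : 31 20 9d b9 f6 00 d3 ea
[3] 0x05->0x02 len=3 : 00 d3 ea
[4] 0x0e->0x11 len=2 : 00 d3
[5] 0x03->0x23 len=4 : d3 ea 00 d3
query mem[0x19]=0x55, mem[0x26]=0xd3, mem[0x06]=0xd3, mem[0x13]=0x82

MEM[0x19,0x26,0x06,0x13] = 55 d3 d3 82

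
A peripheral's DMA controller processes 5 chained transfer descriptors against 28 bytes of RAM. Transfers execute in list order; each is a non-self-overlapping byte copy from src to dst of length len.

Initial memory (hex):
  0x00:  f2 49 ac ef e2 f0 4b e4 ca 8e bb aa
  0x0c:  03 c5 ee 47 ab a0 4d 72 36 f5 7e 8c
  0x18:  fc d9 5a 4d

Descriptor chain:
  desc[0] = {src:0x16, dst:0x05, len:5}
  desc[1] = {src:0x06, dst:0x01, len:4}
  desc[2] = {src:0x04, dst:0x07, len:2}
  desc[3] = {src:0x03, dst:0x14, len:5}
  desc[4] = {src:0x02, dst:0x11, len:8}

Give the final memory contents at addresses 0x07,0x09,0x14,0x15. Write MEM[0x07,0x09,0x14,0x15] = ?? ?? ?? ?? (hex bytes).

D0: mem[0x05..0x09] <- [7e 8c fc d9 5a]
D1: mem[0x01..0x04] <- [8c fc d9 5a]
D2: mem[0x07..0x08] <- [5a 7e]
D3: mem[0x14..0x18] <- [d9 5a 7e 8c 5a]
D4: mem[0x11..0x18] <- [fc d9 5a 7e 8c 5a 7e 5a]
query mem[0x07]=0x5a, mem[0x09]=0x5a, mem[0x14]=0x7e, mem[0x15]=0x8c

MEM[0x07,0x09,0x14,0x15] = 5a 5a 7e 8c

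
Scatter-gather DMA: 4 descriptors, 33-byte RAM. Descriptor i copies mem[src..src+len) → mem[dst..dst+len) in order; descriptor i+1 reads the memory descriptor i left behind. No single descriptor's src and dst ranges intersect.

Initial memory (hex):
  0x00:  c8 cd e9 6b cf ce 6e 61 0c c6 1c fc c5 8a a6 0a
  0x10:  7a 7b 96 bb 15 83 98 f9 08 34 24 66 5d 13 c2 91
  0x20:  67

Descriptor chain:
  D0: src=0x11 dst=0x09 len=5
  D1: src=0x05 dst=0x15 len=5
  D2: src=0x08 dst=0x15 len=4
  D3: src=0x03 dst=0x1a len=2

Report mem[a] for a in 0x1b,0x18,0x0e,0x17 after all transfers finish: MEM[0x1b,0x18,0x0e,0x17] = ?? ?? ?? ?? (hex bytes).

MEM[0x1b,0x18,0x0e,0x17] = cf bb a6 96

#0 dst[0x09+5] := {0x7b,0x96,0xbb,0x15,0x83}
#1 dst[0x15+5] := {0xce,0x6e,0x61,0x0c,0x7b}
#2 dst[0x15+4] := {0x0c,0x7b,0x96,0xbb}
#3 dst[0x1a+2] := {0x6b,0xcf}
query mem[0x1b]=0xcf, mem[0x18]=0xbb, mem[0x0e]=0xa6, mem[0x17]=0x96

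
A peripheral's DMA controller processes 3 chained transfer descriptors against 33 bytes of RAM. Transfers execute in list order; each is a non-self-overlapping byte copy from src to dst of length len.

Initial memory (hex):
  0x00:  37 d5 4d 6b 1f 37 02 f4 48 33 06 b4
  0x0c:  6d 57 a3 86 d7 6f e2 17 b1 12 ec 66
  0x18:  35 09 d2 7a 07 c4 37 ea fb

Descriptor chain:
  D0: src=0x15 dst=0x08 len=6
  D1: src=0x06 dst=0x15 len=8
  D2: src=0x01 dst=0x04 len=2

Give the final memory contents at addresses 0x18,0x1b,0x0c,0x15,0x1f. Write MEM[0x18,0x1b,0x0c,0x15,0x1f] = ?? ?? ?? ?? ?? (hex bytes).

MEM[0x18,0x1b,0x0c,0x15,0x1f] = ec 09 09 02 ea

[0] 0x15->0x08 len=6 : 12 ec 66 35 09 d2
[1] 0x06->0x15 len=8 : 02 f4 12 ec 66 35 09 d2
[2] 0x01->0x04 len=2 : d5 4d
query mem[0x18]=0xec, mem[0x1b]=0x09, mem[0x0c]=0x09, mem[0x15]=0x02, mem[0x1f]=0xea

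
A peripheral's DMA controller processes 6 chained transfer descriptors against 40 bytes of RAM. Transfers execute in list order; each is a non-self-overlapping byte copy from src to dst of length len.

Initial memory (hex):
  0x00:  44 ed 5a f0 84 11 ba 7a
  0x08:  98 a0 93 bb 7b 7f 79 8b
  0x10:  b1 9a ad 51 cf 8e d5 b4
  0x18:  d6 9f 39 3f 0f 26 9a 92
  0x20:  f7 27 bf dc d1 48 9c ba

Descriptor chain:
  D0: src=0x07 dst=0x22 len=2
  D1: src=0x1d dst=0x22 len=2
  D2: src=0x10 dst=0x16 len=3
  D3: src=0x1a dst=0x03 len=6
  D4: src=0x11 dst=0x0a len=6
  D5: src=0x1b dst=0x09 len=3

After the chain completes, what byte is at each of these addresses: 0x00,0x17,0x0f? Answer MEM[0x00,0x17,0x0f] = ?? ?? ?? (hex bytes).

MEM[0x00,0x17,0x0f] = 44 9a b1

D0: mem[0x22..0x23] <- [7a 98]
D1: mem[0x22..0x23] <- [26 9a]
D2: mem[0x16..0x18] <- [b1 9a ad]
D3: mem[0x03..0x08] <- [39 3f 0f 26 9a 92]
D4: mem[0x0a..0x0f] <- [9a ad 51 cf 8e b1]
D5: mem[0x09..0x0b] <- [3f 0f 26]
query mem[0x00]=0x44, mem[0x17]=0x9a, mem[0x0f]=0xb1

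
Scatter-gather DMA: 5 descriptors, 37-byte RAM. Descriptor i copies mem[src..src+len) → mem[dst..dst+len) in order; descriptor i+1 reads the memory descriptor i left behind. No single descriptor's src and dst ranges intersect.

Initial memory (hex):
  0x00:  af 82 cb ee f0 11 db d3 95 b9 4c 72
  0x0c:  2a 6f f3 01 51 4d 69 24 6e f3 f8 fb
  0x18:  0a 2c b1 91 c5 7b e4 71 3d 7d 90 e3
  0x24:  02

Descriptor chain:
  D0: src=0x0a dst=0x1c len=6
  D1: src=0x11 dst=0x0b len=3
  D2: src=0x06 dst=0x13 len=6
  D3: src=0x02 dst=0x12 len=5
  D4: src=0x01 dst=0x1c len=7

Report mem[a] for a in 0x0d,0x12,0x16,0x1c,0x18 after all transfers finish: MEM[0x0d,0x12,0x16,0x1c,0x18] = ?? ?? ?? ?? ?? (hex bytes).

MEM[0x0d,0x12,0x16,0x1c,0x18] = 24 cb db 82 4d

#0 dst[0x1c+6] := {0x4c,0x72,0x2a,0x6f,0xf3,0x01}
#1 dst[0x0b+3] := {0x4d,0x69,0x24}
#2 dst[0x13+6] := {0xdb,0xd3,0x95,0xb9,0x4c,0x4d}
#3 dst[0x12+5] := {0xcb,0xee,0xf0,0x11,0xdb}
#4 dst[0x1c+7] := {0x82,0xcb,0xee,0xf0,0x11,0xdb,0xd3}
query mem[0x0d]=0x24, mem[0x12]=0xcb, mem[0x16]=0xdb, mem[0x1c]=0x82, mem[0x18]=0x4d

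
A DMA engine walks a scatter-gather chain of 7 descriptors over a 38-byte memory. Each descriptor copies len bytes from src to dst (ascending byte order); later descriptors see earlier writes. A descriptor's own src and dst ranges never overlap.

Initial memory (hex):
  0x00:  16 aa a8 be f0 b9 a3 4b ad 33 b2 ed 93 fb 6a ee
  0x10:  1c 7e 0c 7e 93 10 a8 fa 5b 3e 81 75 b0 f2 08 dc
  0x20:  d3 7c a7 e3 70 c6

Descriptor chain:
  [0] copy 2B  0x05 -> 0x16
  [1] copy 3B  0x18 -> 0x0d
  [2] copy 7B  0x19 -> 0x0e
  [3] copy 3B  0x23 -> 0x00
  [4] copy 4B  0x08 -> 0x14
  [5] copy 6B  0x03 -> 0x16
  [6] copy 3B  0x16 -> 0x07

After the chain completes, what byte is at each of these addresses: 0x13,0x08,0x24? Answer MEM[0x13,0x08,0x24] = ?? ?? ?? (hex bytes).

MEM[0x13,0x08,0x24] = 08 f0 70

#0 dst[0x16+2] := {0xb9,0xa3}
#1 dst[0x0d+3] := {0x5b,0x3e,0x81}
#2 dst[0x0e+7] := {0x3e,0x81,0x75,0xb0,0xf2,0x08,0xdc}
#3 dst[0x00+3] := {0xe3,0x70,0xc6}
#4 dst[0x14+4] := {0xad,0x33,0xb2,0xed}
#5 dst[0x16+6] := {0xbe,0xf0,0xb9,0xa3,0x4b,0xad}
#6 dst[0x07+3] := {0xbe,0xf0,0xb9}
query mem[0x13]=0x08, mem[0x08]=0xf0, mem[0x24]=0x70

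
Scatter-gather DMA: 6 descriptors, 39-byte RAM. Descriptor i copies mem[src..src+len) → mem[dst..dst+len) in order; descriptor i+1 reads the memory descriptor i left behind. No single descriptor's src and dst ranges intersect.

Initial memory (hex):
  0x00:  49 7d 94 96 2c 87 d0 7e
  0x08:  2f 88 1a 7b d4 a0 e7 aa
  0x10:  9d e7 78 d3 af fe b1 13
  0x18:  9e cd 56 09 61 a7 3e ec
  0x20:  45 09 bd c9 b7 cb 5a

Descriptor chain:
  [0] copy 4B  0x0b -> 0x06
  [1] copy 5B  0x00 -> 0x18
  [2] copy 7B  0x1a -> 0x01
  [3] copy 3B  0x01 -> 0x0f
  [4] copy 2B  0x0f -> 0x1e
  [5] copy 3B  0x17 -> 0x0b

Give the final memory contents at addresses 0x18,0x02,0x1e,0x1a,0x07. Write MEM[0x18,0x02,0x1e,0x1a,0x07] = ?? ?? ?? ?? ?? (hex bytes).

[0] 0x0b->0x06 len=4 : 7b d4 a0 e7
[1] 0x00->0x18 len=5 : 49 7d 94 96 2c
[2] 0x1a->0x01 len=7 : 94 96 2c a7 3e ec 45
[3] 0x01->0x0f len=3 : 94 96 2c
[4] 0x0f->0x1e len=2 : 94 96
[5] 0x17->0x0b len=3 : 13 49 7d
query mem[0x18]=0x49, mem[0x02]=0x96, mem[0x1e]=0x94, mem[0x1a]=0x94, mem[0x07]=0x45

MEM[0x18,0x02,0x1e,0x1a,0x07] = 49 96 94 94 45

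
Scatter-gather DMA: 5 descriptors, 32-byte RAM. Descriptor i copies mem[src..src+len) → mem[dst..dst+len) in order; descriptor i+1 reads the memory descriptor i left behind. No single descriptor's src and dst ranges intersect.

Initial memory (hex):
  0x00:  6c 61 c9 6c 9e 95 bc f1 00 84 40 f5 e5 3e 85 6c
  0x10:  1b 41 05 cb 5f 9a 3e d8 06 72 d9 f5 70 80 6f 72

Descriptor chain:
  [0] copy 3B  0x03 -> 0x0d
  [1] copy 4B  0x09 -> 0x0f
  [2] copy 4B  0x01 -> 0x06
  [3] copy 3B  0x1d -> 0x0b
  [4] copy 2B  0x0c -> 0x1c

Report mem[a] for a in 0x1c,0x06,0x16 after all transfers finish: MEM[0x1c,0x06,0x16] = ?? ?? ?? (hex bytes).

MEM[0x1c,0x06,0x16] = 6f 61 3e

  after D0: wrote 3B at 0x0d = 6c9e95
  after D1: wrote 4B at 0x0f = 8440f5e5
  after D2: wrote 4B at 0x06 = 61c96c9e
  after D3: wrote 3B at 0x0b = 806f72
  after D4: wrote 2B at 0x1c = 6f72
query mem[0x1c]=0x6f, mem[0x06]=0x61, mem[0x16]=0x3e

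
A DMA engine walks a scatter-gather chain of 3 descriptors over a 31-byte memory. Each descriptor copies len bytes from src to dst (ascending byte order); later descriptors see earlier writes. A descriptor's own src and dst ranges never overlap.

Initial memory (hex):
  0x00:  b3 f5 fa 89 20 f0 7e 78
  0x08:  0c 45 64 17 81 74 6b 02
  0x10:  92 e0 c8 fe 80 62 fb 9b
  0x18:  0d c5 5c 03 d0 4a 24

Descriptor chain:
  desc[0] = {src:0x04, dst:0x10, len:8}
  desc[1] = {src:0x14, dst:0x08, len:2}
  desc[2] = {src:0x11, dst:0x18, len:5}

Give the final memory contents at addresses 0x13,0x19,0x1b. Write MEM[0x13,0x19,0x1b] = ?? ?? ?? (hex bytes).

MEM[0x13,0x19,0x1b] = 78 7e 0c

[0] 0x04->0x10 len=8 : 20 f0 7e 78 0c 45 64 17
[1] 0x14->0x08 len=2 : 0c 45
[2] 0x11->0x18 len=5 : f0 7e 78 0c 45
query mem[0x13]=0x78, mem[0x19]=0x7e, mem[0x1b]=0x0c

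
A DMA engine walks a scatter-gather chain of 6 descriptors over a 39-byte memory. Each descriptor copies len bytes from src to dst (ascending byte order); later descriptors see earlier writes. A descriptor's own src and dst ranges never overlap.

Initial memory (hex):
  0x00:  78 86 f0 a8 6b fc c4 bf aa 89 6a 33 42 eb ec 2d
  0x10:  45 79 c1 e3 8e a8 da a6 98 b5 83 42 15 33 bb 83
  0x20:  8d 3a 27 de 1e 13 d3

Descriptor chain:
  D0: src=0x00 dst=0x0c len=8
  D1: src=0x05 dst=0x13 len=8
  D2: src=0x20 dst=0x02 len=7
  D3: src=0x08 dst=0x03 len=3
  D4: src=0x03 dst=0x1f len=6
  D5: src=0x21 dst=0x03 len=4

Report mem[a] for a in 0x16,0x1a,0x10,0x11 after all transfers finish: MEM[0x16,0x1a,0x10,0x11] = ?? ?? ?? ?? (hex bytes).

MEM[0x16,0x1a,0x10,0x11] = aa 78 6b fc

D0: mem[0x0c..0x13] <- [78 86 f0 a8 6b fc c4 bf]
D1: mem[0x13..0x1a] <- [fc c4 bf aa 89 6a 33 78]
D2: mem[0x02..0x08] <- [8d 3a 27 de 1e 13 d3]
D3: mem[0x03..0x05] <- [d3 89 6a]
D4: mem[0x1f..0x24] <- [d3 89 6a 1e 13 d3]
D5: mem[0x03..0x06] <- [6a 1e 13 d3]
query mem[0x16]=0xaa, mem[0x1a]=0x78, mem[0x10]=0x6b, mem[0x11]=0xfc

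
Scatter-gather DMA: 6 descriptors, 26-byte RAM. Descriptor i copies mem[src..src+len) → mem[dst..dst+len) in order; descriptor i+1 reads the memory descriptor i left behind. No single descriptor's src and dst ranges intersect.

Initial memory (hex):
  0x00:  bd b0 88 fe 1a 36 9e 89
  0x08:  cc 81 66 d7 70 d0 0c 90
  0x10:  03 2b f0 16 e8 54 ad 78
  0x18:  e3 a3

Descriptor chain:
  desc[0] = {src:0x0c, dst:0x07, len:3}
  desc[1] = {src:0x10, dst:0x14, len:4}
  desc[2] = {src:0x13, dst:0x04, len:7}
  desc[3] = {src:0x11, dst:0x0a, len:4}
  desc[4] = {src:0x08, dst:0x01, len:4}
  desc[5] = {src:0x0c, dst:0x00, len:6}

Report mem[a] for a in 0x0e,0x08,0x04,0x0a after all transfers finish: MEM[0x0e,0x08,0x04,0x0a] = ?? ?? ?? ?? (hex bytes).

MEM[0x0e,0x08,0x04,0x0a] = 0c 16 03 2b

  after D0: wrote 3B at 0x07 = 70d00c
  after D1: wrote 4B at 0x14 = 032bf016
  after D2: wrote 7B at 0x04 = 16032bf016e3a3
  after D3: wrote 4B at 0x0a = 2bf01603
  after D4: wrote 4B at 0x01 = 16e32bf0
  after D5: wrote 6B at 0x00 = 16030c90032b
query mem[0x0e]=0x0c, mem[0x08]=0x16, mem[0x04]=0x03, mem[0x0a]=0x2b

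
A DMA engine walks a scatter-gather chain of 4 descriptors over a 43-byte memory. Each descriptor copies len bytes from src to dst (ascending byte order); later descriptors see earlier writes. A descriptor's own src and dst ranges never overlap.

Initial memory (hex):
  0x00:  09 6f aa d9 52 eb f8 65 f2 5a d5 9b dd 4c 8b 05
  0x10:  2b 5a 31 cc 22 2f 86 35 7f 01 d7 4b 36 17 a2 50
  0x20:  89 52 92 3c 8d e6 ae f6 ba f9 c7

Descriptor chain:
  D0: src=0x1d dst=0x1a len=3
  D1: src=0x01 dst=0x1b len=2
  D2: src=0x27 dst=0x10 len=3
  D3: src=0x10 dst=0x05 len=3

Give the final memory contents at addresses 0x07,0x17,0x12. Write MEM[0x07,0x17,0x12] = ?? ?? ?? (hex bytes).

MEM[0x07,0x17,0x12] = f9 35 f9

D0: mem[0x1a..0x1c] <- [17 a2 50]
D1: mem[0x1b..0x1c] <- [6f aa]
D2: mem[0x10..0x12] <- [f6 ba f9]
D3: mem[0x05..0x07] <- [f6 ba f9]
query mem[0x07]=0xf9, mem[0x17]=0x35, mem[0x12]=0xf9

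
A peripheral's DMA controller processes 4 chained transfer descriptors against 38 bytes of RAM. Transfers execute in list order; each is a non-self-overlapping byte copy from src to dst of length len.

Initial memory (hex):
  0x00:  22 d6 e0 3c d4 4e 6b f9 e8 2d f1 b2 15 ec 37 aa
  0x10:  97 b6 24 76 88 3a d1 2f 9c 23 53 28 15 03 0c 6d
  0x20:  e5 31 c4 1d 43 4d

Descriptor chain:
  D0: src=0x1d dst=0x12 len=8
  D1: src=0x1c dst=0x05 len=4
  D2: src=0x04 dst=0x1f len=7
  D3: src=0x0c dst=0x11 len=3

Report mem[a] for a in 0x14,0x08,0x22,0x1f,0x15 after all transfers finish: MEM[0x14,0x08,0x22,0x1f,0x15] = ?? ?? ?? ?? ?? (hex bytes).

  after D0: wrote 8B at 0x12 = 030c6de531c41d43
  after D1: wrote 4B at 0x05 = 15030c6d
  after D2: wrote 7B at 0x1f = d415030c6d2df1
  after D3: wrote 3B at 0x11 = 15ec37
query mem[0x14]=0x6d, mem[0x08]=0x6d, mem[0x22]=0x0c, mem[0x1f]=0xd4, mem[0x15]=0xe5

MEM[0x14,0x08,0x22,0x1f,0x15] = 6d 6d 0c d4 e5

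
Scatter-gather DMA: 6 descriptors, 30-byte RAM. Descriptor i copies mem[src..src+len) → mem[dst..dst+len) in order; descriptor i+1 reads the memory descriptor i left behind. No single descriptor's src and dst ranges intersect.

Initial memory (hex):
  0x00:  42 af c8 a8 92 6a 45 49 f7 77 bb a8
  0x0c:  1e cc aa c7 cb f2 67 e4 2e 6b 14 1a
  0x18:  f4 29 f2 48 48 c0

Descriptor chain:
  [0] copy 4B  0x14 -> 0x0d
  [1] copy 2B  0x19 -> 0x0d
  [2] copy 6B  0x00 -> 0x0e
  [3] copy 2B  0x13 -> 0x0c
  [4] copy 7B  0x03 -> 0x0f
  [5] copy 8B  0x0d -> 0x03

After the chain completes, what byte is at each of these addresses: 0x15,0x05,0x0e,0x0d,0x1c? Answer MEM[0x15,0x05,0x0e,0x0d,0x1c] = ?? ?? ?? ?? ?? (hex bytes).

MEM[0x15,0x05,0x0e,0x0d,0x1c] = 77 a8 42 2e 48

[0] 0x14->0x0d len=4 : 2e 6b 14 1a
[1] 0x19->0x0d len=2 : 29 f2
[2] 0x00->0x0e len=6 : 42 af c8 a8 92 6a
[3] 0x13->0x0c len=2 : 6a 2e
[4] 0x03->0x0f len=7 : a8 92 6a 45 49 f7 77
[5] 0x0d->0x03 len=8 : 2e 42 a8 92 6a 45 49 f7
query mem[0x15]=0x77, mem[0x05]=0xa8, mem[0x0e]=0x42, mem[0x0d]=0x2e, mem[0x1c]=0x48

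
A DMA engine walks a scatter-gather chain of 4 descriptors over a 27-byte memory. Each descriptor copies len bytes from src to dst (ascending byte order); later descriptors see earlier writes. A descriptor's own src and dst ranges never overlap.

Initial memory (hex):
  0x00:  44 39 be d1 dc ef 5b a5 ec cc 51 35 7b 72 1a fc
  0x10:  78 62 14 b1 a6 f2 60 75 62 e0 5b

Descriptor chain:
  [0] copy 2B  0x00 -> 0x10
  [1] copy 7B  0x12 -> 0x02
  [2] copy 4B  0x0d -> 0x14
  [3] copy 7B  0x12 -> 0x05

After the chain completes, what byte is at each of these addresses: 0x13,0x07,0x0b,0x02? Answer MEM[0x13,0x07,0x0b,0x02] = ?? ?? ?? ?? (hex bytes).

MEM[0x13,0x07,0x0b,0x02] = b1 72 62 14

  after D0: wrote 2B at 0x10 = 4439
  after D1: wrote 7B at 0x02 = 14b1a6f2607562
  after D2: wrote 4B at 0x14 = 721afc44
  after D3: wrote 7B at 0x05 = 14b1721afc4462
query mem[0x13]=0xb1, mem[0x07]=0x72, mem[0x0b]=0x62, mem[0x02]=0x14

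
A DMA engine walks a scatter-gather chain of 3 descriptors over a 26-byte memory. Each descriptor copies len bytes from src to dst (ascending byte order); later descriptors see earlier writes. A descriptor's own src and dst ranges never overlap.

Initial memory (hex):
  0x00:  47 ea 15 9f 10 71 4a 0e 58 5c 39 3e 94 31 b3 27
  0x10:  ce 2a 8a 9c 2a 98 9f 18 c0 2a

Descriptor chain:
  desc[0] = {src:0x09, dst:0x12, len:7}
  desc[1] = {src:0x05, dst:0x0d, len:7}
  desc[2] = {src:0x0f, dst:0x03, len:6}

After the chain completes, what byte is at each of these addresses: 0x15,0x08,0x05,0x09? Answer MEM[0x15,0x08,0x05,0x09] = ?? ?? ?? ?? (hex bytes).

#0 dst[0x12+7] := {0x5c,0x39,0x3e,0x94,0x31,0xb3,0x27}
#1 dst[0x0d+7] := {0x71,0x4a,0x0e,0x58,0x5c,0x39,0x3e}
#2 dst[0x03+6] := {0x0e,0x58,0x5c,0x39,0x3e,0x3e}
query mem[0x15]=0x94, mem[0x08]=0x3e, mem[0x05]=0x5c, mem[0x09]=0x5c

MEM[0x15,0x08,0x05,0x09] = 94 3e 5c 5c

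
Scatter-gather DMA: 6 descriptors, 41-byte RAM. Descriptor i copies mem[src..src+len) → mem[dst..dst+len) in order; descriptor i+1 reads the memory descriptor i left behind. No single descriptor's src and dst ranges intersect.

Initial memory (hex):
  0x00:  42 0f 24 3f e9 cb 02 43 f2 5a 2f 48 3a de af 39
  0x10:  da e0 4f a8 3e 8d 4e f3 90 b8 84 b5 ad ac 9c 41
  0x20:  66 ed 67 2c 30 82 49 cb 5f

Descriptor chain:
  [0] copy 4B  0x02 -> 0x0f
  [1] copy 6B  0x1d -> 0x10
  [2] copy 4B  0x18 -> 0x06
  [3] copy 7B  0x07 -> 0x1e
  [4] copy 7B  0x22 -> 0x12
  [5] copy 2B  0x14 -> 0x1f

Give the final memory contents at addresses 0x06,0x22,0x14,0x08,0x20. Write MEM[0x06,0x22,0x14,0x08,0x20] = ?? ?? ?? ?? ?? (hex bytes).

#0 dst[0x0f+4] := {0x24,0x3f,0xe9,0xcb}
#1 dst[0x10+6] := {0xac,0x9c,0x41,0x66,0xed,0x67}
#2 dst[0x06+4] := {0x90,0xb8,0x84,0xb5}
#3 dst[0x1e+7] := {0xb8,0x84,0xb5,0x2f,0x48,0x3a,0xde}
#4 dst[0x12+7] := {0x48,0x3a,0xde,0x82,0x49,0xcb,0x5f}
#5 dst[0x1f+2] := {0xde,0x82}
query mem[0x06]=0x90, mem[0x22]=0x48, mem[0x14]=0xde, mem[0x08]=0x84, mem[0x20]=0x82

MEM[0x06,0x22,0x14,0x08,0x20] = 90 48 de 84 82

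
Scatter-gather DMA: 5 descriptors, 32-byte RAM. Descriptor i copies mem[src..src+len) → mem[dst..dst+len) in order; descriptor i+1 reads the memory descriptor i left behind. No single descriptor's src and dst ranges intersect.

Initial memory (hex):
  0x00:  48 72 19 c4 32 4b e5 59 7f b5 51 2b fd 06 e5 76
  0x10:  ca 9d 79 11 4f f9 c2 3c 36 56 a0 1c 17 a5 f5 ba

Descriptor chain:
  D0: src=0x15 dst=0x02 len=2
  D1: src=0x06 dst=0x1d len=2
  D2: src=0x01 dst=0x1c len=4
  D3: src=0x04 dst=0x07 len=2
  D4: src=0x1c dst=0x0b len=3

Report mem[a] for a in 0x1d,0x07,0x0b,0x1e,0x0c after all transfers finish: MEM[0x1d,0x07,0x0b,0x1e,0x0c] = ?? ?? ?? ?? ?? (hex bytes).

MEM[0x1d,0x07,0x0b,0x1e,0x0c] = f9 32 72 c2 f9

#0 dst[0x02+2] := {0xf9,0xc2}
#1 dst[0x1d+2] := {0xe5,0x59}
#2 dst[0x1c+4] := {0x72,0xf9,0xc2,0x32}
#3 dst[0x07+2] := {0x32,0x4b}
#4 dst[0x0b+3] := {0x72,0xf9,0xc2}
query mem[0x1d]=0xf9, mem[0x07]=0x32, mem[0x0b]=0x72, mem[0x1e]=0xc2, mem[0x0c]=0xf9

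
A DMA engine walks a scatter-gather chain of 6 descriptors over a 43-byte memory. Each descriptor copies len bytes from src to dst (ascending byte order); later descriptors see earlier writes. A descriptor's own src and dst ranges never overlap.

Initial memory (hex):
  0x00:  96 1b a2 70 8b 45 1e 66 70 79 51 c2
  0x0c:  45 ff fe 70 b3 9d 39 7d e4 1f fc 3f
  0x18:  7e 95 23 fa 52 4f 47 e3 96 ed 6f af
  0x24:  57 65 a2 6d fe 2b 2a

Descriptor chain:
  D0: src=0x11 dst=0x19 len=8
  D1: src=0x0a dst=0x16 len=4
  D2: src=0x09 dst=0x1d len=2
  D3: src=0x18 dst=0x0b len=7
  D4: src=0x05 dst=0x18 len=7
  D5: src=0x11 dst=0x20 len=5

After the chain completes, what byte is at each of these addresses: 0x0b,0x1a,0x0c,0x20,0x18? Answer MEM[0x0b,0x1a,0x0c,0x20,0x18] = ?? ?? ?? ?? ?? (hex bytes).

D0: mem[0x19..0x20] <- [9d 39 7d e4 1f fc 3f 7e]
D1: mem[0x16..0x19] <- [51 c2 45 ff]
D2: mem[0x1d..0x1e] <- [79 51]
D3: mem[0x0b..0x11] <- [45 ff 39 7d e4 79 51]
D4: mem[0x18..0x1e] <- [45 1e 66 70 79 51 45]
D5: mem[0x20..0x24] <- [51 39 7d e4 1f]
query mem[0x0b]=0x45, mem[0x1a]=0x66, mem[0x0c]=0xff, mem[0x20]=0x51, mem[0x18]=0x45

MEM[0x0b,0x1a,0x0c,0x20,0x18] = 45 66 ff 51 45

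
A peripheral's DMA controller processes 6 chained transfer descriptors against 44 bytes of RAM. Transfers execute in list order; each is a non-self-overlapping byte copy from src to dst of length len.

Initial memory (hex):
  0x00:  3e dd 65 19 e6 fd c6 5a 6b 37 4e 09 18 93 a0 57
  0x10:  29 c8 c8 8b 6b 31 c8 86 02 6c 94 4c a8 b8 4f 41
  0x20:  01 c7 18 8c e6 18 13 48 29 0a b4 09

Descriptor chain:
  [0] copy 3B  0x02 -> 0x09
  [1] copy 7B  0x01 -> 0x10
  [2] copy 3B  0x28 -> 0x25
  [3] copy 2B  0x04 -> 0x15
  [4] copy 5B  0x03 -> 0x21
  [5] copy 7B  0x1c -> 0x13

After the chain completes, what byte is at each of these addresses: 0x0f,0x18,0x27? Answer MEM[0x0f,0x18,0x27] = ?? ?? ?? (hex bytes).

MEM[0x0f,0x18,0x27] = 57 19 b4

D0: mem[0x09..0x0b] <- [65 19 e6]
D1: mem[0x10..0x16] <- [dd 65 19 e6 fd c6 5a]
D2: mem[0x25..0x27] <- [29 0a b4]
D3: mem[0x15..0x16] <- [e6 fd]
D4: mem[0x21..0x25] <- [19 e6 fd c6 5a]
D5: mem[0x13..0x19] <- [a8 b8 4f 41 01 19 e6]
query mem[0x0f]=0x57, mem[0x18]=0x19, mem[0x27]=0xb4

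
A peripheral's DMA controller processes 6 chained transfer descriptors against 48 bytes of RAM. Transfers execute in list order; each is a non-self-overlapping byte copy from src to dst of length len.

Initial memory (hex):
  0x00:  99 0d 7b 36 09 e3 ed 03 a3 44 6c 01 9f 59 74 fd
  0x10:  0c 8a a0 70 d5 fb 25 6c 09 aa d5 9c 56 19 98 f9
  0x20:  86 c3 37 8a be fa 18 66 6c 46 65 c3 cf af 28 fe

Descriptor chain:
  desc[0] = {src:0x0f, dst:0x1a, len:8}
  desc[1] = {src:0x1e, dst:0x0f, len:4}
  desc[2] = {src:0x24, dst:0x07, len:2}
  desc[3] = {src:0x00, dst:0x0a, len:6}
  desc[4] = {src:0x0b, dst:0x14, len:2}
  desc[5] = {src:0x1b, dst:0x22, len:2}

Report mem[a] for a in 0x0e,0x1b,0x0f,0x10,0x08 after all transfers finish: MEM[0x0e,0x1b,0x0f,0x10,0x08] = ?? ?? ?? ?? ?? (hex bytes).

MEM[0x0e,0x1b,0x0f,0x10,0x08] = 09 0c e3 d5 fa

[0] 0x0f->0x1a len=8 : fd 0c 8a a0 70 d5 fb 25
[1] 0x1e->0x0f len=4 : 70 d5 fb 25
[2] 0x24->0x07 len=2 : be fa
[3] 0x00->0x0a len=6 : 99 0d 7b 36 09 e3
[4] 0x0b->0x14 len=2 : 0d 7b
[5] 0x1b->0x22 len=2 : 0c 8a
query mem[0x0e]=0x09, mem[0x1b]=0x0c, mem[0x0f]=0xe3, mem[0x10]=0xd5, mem[0x08]=0xfa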